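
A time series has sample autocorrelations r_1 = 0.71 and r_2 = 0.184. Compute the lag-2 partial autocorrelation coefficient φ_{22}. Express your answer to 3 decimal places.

-0.645

φ_{22} = (r_2 − r_1²) / (1 − r_1²)
r_1² = (0.71)² = 0.5041
Numerator = 0.184 − 0.5041 = -0.3201; denominator = 1 − 0.5041 = 0.4959
φ_{22} = -0.3201 / 0.4959 = -0.645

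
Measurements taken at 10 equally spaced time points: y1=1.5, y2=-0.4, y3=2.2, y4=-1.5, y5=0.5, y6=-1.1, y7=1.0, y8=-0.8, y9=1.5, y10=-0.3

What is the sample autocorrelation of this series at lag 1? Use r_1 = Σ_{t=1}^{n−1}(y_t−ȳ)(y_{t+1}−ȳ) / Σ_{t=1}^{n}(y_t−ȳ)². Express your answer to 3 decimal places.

Mean ȳ = (1.5 − 0.4 + 2.2 − 1.5 + 0.5 − 1.1 + 1.0 − 0.8 + 1.5 − 0.3)/10 = 0.2600
Numerator Σ_{t=1}^{9}(y_t−ȳ)(y_{t+1}−ȳ) = -10.0616
Denominator Σ(y_t−ȳ)² = 14.2640
r_1 = -10.0616 / 14.2640 = -0.705

-0.705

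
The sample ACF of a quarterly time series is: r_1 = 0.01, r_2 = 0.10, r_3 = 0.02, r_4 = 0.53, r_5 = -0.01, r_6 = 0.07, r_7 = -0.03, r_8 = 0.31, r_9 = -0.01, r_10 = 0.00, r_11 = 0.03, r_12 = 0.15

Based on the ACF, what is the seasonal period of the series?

4

The largest autocorrelation is r_4 = 0.53, with weaker echoes at lags 8 (0.31) and 12 (0.15); the remaining lags stay at or below 0.10.
The dominant spike at lag 4 indicates a seasonal period of 4.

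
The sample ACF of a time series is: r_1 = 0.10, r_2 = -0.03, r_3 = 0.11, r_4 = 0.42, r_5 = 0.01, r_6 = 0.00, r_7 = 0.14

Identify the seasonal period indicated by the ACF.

The largest autocorrelation is r_4 = 0.42; the remaining lags stay at or below 0.14.
The dominant spike at lag 4 indicates a seasonal period of 4.

4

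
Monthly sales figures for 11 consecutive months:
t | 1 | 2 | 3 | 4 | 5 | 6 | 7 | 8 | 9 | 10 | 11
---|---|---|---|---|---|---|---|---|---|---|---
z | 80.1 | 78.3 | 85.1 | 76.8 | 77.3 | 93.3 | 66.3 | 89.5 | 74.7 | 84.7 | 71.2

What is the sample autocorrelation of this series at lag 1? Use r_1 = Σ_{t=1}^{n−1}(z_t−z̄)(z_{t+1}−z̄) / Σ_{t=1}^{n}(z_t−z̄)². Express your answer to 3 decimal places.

-0.764

Mean z̄ = (80.1 + 78.3 + 85.1 + 76.8 + 77.3 + 93.3 + 66.3 + 89.5 + 74.7 + 84.7 + 71.2)/11 = 79.7545
Numerator Σ_{t=1}^{10}(z_t−z̄)(z_{t+1}−z̄) = -479.9975
Denominator Σ(z_t−z̄)² = 628.2273
r_1 = -479.9975 / 628.2273 = -0.764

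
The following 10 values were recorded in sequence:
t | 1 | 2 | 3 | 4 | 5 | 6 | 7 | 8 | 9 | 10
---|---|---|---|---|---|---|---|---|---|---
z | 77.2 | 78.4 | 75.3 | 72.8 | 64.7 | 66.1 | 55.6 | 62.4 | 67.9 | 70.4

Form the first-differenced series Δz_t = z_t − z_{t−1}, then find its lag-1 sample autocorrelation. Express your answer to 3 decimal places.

-0.112

First differences Δz: 1.2, -3.1, -2.5, -8.1, 1.4, -10.5, 6.8, 5.5, 2.5
Mean of differences = -0.7556
Numerator Σ(Δz_t−Δz̄)(Δz_{t+1}−Δz̄) = -30.5142
Denominator Σ(Δz_t−Δz̄)² = 272.7222
r_1(Δz) = -30.5142 / 272.7222 = -0.112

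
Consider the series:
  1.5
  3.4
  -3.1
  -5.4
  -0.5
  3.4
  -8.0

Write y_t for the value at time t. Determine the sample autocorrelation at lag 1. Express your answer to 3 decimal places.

-0.163

Mean ȳ = (1.5 + 3.4 − 3.1 − 5.4 − 0.5 + 3.4 − 8.0)/7 = -1.2429
Deviations from mean: 2.7429, 4.6429, -1.8571, -4.1571, 0.7429, 4.6429, -6.7571
Σ(y_t−ȳ)(y_{t+1}−ȳ) = (12.7347) + (-8.6224) + (7.7204) + (-3.0882) + (3.4490) + (-31.3724) = -19.1790
Denominator Σ(y_t−ȳ)² = 117.5771
r_1 = -19.1790 / 117.5771 = -0.163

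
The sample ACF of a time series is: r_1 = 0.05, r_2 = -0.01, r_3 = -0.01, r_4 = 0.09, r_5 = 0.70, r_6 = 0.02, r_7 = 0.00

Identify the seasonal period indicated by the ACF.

5

The largest autocorrelation is r_5 = 0.70; the remaining lags stay at or below 0.09.
The dominant spike at lag 5 indicates a seasonal period of 5.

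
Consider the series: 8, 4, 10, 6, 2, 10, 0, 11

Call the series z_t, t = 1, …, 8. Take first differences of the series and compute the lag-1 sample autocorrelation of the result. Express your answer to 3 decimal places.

First differences Δz: -4, 6, -4, -4, 8, -10, 11
Mean of differences = 0.4286
Numerator Σ(Δz_t−Δz̄)(Δz_{t+1}−Δz̄) = -252.4694
Denominator Σ(Δz_t−Δz̄)² = 367.7143
r_1(Δz) = -252.4694 / 367.7143 = -0.687

-0.687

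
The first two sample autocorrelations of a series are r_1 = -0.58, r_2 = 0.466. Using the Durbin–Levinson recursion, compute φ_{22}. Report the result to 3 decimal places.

φ_{22} = (r_2 − r_1²) / (1 − r_1²)
r_1² = (-0.58)² = 0.3364
Numerator = 0.466 − 0.3364 = 0.1296; denominator = 1 − 0.3364 = 0.6636
φ_{22} = 0.1296 / 0.6636 = 0.195

0.195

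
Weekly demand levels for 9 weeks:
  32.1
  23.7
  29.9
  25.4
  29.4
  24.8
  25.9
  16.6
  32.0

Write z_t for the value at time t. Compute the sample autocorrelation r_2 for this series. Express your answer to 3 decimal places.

0.236

Mean z̄ = (32.1 + 23.7 + 29.9 + 25.4 + 29.4 + 24.8 + 25.9 + 16.6 + 32.0)/9 = 26.6444
Σ(z_t−z̄)(z_{t+2}−z̄) = (17.7609) + (3.6642) + (8.9709) + (2.2953) + (-2.0514) + (18.5264) + (-3.9869) = 45.1794
Denominator Σ(z_t−z̄)² = 191.7022
r_2 = 45.1794 / 191.7022 = 0.236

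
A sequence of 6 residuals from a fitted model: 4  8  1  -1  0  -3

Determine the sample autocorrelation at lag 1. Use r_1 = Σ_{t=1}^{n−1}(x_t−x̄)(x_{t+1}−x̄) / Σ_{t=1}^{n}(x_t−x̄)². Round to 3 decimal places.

Mean x̄ = (4 + 8 + 1 − 1 + 0 − 3)/6 = 1.5000
Deviations from mean: 2.5000, 6.5000, -0.5000, -2.5000, -1.5000, -4.5000
Σ(x_t−x̄)(x_{t+1}−x̄) = (16.2500) + (-3.2500) + (1.2500) + (3.7500) + (6.7500) = 24.7500
Denominator Σ(x_t−x̄)² = 77.5000
r_1 = 24.7500 / 77.5000 = 0.319

0.319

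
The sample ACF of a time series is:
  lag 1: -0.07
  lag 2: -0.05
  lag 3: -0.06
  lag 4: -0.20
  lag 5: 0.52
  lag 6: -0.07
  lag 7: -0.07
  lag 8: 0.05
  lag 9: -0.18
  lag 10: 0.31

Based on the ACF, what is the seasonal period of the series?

5

The largest autocorrelation is r_5 = 0.52, with a weaker echo at lag 10 (0.31); the remaining lags stay at or below 0.05.
The dominant spike at lag 5 indicates a seasonal period of 5.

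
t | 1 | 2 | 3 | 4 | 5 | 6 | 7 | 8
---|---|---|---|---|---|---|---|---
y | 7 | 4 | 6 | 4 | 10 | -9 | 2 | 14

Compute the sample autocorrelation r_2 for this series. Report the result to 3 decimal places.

-0.382

Mean ȳ = (7 + 4 + 6 + 4 + 10 − 9 + 2 + 14)/8 = 4.7500
Deviations from mean: 2.2500, -0.7500, 1.2500, -0.7500, 5.2500, -13.7500, -2.7500, 9.2500
Numerator Σ_{t=1}^{6}(y_t−ȳ)(y_{t+2}−ȳ) = -121.3750
Denominator Σ(y_t−ȳ)² = 317.5000
r_2 = -121.3750 / 317.5000 = -0.382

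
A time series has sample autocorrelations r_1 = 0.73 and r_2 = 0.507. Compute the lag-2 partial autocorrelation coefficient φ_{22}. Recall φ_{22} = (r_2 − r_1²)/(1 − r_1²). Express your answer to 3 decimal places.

-0.055

φ_{22} = (r_2 − r_1²) / (1 − r_1²)
r_1² = (0.73)² = 0.5329
Numerator = 0.507 − 0.5329 = -0.0259; denominator = 1 − 0.5329 = 0.4671
φ_{22} = -0.0259 / 0.4671 = -0.055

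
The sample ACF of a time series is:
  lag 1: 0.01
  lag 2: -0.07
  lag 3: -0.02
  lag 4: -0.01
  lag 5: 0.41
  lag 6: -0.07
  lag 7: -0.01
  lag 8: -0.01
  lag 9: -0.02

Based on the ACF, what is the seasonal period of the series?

The largest autocorrelation is r_5 = 0.41; the remaining lags stay at or below 0.01.
The dominant spike at lag 5 indicates a seasonal period of 5.

5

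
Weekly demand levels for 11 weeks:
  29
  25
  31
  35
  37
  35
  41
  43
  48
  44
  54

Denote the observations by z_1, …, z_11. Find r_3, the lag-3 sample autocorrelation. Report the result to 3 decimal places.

Mean z̄ = (29 + 25 + 31 + 35 + 37 + 35 + 41 + 43 + 48 + 44 + 54)/11 = 38.3636
Numerator Σ_{t=1}^{8}(z_t−z̄)(z_{t+3}−z̄) = 114.2397
Denominator Σ(z_t−z̄)² = 742.5455
r_3 = 114.2397 / 742.5455 = 0.154

0.154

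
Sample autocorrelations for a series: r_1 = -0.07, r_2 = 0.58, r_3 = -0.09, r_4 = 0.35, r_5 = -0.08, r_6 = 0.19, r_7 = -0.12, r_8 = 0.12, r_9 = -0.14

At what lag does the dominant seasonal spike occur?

2

The largest autocorrelation is r_2 = 0.58, with weaker echoes at lags 4 (0.35) and 6 (0.19); the remaining lags stay at or below 0.12.
The dominant spike at lag 2 indicates a seasonal period of 2.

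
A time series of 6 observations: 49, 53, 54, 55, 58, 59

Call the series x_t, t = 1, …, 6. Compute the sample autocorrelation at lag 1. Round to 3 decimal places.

Mean x̄ = (49 + 53 + 54 + 55 + 58 + 59)/6 = 54.6667
Numerator Σ_{t=1}^{5}(x_t−x̄)(x_{t+1}−x̄) = 25.8889
Denominator Σ(x_t−x̄)² = 65.3333
r_1 = 25.8889 / 65.3333 = 0.396

0.396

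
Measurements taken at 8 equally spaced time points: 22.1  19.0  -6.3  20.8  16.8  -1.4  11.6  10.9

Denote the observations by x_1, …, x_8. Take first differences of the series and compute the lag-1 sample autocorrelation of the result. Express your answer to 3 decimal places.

First differences Δx: -3.1, -25.3, 27.1, -4.0, -18.2, 13.0, -0.7
Mean of differences = -1.6000
Numerator Σ(Δx_t−Δx̄)(Δx_{t+1}−Δx̄) = -902.9000
Denominator Σ(Δx_t−Δx̄)² = 1882.9200
r_1(Δx) = -902.9000 / 1882.9200 = -0.480

-0.480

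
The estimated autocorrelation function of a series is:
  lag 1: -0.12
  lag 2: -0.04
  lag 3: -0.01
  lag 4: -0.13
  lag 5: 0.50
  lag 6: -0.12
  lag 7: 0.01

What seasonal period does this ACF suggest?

The largest autocorrelation is r_5 = 0.50; the remaining lags stay at or below 0.01.
The dominant spike at lag 5 indicates a seasonal period of 5.

5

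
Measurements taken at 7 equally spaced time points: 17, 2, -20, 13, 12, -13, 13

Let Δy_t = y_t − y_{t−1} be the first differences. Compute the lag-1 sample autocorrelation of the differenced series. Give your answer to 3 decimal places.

First differences Δy: -15, -22, 33, -1, -25, 26
Mean of differences = -0.6667
Numerator Σ(Δy_t−Δȳ)(Δy_{t+1}−Δȳ) = -1064.4444
Denominator Σ(Δy_t−Δȳ)² = 3097.3333
r_1(Δy) = -1064.4444 / 3097.3333 = -0.344

-0.344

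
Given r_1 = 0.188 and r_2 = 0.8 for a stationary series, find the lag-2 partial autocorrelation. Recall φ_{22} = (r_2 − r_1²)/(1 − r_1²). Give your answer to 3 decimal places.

0.793

φ_{22} = (r_2 − r_1²) / (1 − r_1²)
r_1² = (0.188)² = 0.035344
Numerator = 0.8 − 0.0353 = 0.7647; denominator = 1 − 0.0353 = 0.9647
φ_{22} = 0.7647 / 0.9647 = 0.793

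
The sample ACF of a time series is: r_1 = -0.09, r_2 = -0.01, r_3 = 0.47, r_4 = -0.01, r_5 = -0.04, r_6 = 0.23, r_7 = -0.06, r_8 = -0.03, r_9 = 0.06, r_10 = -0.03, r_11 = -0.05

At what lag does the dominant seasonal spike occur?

The largest autocorrelation is r_3 = 0.47, with a weaker echo at lag 6 (0.23); the remaining lags stay at or below 0.06.
The dominant spike at lag 3 indicates a seasonal period of 3.

3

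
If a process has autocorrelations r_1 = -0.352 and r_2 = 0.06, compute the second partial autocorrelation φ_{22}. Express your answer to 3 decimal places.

φ_{22} = (r_2 − r_1²) / (1 − r_1²)
r_1² = (-0.352)² = 0.123904
Numerator = 0.06 − 0.1239 = -0.0639; denominator = 1 − 0.1239 = 0.8761
φ_{22} = -0.0639 / 0.8761 = -0.073

-0.073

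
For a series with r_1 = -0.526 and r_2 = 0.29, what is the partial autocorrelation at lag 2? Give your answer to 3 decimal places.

φ_{22} = (r_2 − r_1²) / (1 − r_1²)
r_1² = (-0.526)² = 0.276676
Numerator = 0.29 − 0.2767 = 0.0133; denominator = 1 − 0.2767 = 0.7233
φ_{22} = 0.0133 / 0.7233 = 0.018

0.018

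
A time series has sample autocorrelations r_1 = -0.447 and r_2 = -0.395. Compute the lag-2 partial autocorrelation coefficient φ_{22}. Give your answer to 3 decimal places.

-0.743

φ_{22} = (r_2 − r_1²) / (1 − r_1²)
r_1² = (-0.447)² = 0.199809
Numerator = -0.395 − 0.1998 = -0.5948; denominator = 1 − 0.1998 = 0.8002
φ_{22} = -0.5948 / 0.8002 = -0.743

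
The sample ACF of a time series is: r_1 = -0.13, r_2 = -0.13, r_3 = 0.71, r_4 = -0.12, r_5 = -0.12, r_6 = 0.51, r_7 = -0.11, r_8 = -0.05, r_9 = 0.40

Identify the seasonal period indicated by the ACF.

The largest autocorrelation is r_3 = 0.71, with weaker echoes at lags 6 (0.51) and 9 (0.40); the remaining lags stay at or below -0.05.
The dominant spike at lag 3 indicates a seasonal period of 3.

3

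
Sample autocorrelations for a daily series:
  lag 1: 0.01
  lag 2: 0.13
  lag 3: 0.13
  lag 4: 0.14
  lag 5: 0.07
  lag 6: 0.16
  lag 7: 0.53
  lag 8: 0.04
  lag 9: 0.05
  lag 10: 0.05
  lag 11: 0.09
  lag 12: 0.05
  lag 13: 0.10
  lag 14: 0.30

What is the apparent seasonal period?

7

The largest autocorrelation is r_7 = 0.53, with a weaker echo at lag 14 (0.30); the remaining lags stay at or below 0.16.
The dominant spike at lag 7 indicates a seasonal period of 7.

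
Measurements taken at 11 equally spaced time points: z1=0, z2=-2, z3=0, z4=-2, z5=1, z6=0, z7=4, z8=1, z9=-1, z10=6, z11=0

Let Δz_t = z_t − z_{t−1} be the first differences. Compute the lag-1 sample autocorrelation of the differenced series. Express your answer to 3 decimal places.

-0.610

First differences Δz: -2, 2, -2, 3, -1, 4, -3, -2, 7, -6
Mean of differences = 0.0000
Numerator Σ(Δz_t−Δz̄)(Δz_{t+1}−Δz̄) = -83.0000
Denominator Σ(Δz_t−Δz̄)² = 136.0000
r_1(Δz) = -83.0000 / 136.0000 = -0.610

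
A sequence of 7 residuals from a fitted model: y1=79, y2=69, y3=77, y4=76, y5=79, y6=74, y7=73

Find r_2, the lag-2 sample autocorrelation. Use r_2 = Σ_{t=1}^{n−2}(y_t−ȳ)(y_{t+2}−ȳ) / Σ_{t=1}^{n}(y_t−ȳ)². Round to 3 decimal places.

-0.015

Mean ȳ = (79 + 69 + 77 + 76 + 79 + 74 + 73)/7 = 75.2857
Deviations from mean: 3.7143, -6.2857, 1.7143, 0.7143, 3.7143, -1.2857, -2.2857
Σ(y_t−ȳ)(y_{t+2}−ȳ) = (6.3673) + (-4.4898) + (6.3673) + (-0.9184) + (-8.4898) = -1.1633
Denominator Σ(y_t−ȳ)² = 77.4286
r_2 = -1.1633 / 77.4286 = -0.015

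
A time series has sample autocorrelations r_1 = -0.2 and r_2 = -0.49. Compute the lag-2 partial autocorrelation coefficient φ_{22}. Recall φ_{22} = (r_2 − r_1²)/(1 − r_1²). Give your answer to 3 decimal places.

φ_{22} = (r_2 − r_1²) / (1 − r_1²)
r_1² = (-0.2)² = 0.04
Numerator = -0.49 − 0.0400 = -0.5300; denominator = 1 − 0.0400 = 0.9600
φ_{22} = -0.5300 / 0.9600 = -0.552

-0.552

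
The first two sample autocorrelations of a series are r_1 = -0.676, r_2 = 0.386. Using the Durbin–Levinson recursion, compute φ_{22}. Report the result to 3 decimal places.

-0.131

φ_{22} = (r_2 − r_1²) / (1 − r_1²)
r_1² = (-0.676)² = 0.456976
Numerator = 0.386 − 0.4570 = -0.0710; denominator = 1 − 0.4570 = 0.5430
φ_{22} = -0.0710 / 0.5430 = -0.131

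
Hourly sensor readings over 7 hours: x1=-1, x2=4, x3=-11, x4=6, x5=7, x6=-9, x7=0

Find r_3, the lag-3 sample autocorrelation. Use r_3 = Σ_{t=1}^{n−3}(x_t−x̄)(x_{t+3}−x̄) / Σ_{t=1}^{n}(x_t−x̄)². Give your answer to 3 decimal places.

0.409

Mean x̄ = (-1 + 4 − 11 + 6 + 7 − 9 + 0)/7 = -0.5714
Deviations from mean: -0.4286, 4.5714, -10.4286, 6.5714, 7.5714, -8.4286, 0.5714
Numerator Σ_{t=1}^{4}(x_t−x̄)(x_{t+3}−x̄) = 123.4490
Denominator Σ(x_t−x̄)² = 301.7143
r_3 = 123.4490 / 301.7143 = 0.409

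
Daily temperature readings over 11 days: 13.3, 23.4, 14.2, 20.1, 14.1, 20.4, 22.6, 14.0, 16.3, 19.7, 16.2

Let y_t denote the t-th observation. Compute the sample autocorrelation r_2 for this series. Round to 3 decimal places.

Mean ȳ = (13.3 + 23.4 + 14.2 + 20.1 + 14.1 + 20.4 + 22.6 + 14.0 + 16.3 + 19.7 + 16.2)/11 = 17.6636
Numerator Σ_{t=1}^{9}(y_t−ȳ)(y_{t+2}−ȳ) = 8.2874
Denominator Σ(y_t−ȳ)² = 136.0055
r_2 = 8.2874 / 136.0055 = 0.061

0.061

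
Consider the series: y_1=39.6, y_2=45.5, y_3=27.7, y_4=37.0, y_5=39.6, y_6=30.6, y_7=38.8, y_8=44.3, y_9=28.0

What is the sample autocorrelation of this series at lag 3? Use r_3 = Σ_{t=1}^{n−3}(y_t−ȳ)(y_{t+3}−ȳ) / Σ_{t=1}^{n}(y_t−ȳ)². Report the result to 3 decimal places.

0.449

Mean ȳ = (39.6 + 45.5 + 27.7 + 37.0 + 39.6 + 30.6 + 38.8 + 44.3 + 28.0)/9 = 36.7889
Numerator Σ_{t=1}^{6}(y_t−ȳ)(y_{t+3}−ȳ) = 157.2641
Denominator Σ(y_t−ȳ)² = 350.3489
r_3 = 157.2641 / 350.3489 = 0.449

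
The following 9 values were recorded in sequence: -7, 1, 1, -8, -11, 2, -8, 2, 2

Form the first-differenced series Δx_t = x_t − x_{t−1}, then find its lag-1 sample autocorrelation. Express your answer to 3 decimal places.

First differences Δx: 8, 0, -9, -3, 13, -10, 10, 0
Mean of differences = 1.1250
Numerator Σ(Δx_t−Δx̄)(Δx_{t+1}−Δx̄) = -244.3906
Denominator Σ(Δx_t−Δx̄)² = 512.8750
r_1(Δx) = -244.3906 / 512.8750 = -0.477

-0.477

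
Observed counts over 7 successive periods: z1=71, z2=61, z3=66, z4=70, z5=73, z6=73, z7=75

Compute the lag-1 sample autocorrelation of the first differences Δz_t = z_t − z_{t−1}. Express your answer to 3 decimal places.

-0.175

First differences Δz: -10, 5, 4, 3, 0, 2
Mean of differences = 0.6667
Numerator Σ(Δz_t−Δz̄)(Δz_{t+1}−Δz̄) = -26.4444
Denominator Σ(Δz_t−Δz̄)² = 151.3333
r_1(Δz) = -26.4444 / 151.3333 = -0.175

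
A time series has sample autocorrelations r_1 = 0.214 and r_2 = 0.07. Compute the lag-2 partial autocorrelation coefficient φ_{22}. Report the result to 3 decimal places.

0.025

φ_{22} = (r_2 − r_1²) / (1 − r_1²)
r_1² = (0.214)² = 0.045796
Numerator = 0.07 − 0.0458 = 0.0242; denominator = 1 − 0.0458 = 0.9542
φ_{22} = 0.0242 / 0.9542 = 0.025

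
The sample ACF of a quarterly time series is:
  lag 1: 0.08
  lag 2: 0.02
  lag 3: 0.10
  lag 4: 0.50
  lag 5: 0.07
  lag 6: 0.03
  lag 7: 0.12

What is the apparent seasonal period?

4

The largest autocorrelation is r_4 = 0.50; the remaining lags stay at or below 0.12.
The dominant spike at lag 4 indicates a seasonal period of 4.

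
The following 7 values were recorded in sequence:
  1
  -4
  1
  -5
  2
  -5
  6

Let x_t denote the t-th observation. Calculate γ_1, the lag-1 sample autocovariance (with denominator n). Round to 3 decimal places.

Mean x̄ = (1 − 4 + 1 − 5 + 2 − 5 + 6)/7 = -0.5714
Σ_{t=1}^{6}(x_t−x̄)(x_{t+1}−x̄) = -69.6122
γ_1 = -69.6122 / 7 = -9.945

-9.945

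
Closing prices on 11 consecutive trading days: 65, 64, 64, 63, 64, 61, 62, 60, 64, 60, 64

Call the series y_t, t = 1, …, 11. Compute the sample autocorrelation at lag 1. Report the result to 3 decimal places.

-0.125

Mean ȳ = (65 + 64 + 64 + 63 + 64 + 61 + 62 + 60 + 64 + 60 + 64)/11 = 62.8182
Numerator Σ_{t=1}^{10}(y_t−ȳ)(y_{t+1}−ȳ) = -3.9421
Denominator Σ(y_t−ȳ)² = 31.6364
r_1 = -3.9421 / 31.6364 = -0.125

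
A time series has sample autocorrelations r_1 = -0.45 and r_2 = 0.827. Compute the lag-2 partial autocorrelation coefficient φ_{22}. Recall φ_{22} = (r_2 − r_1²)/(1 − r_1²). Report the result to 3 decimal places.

φ_{22} = (r_2 − r_1²) / (1 − r_1²)
r_1² = (-0.45)² = 0.2025
Numerator = 0.827 − 0.2025 = 0.6245; denominator = 1 − 0.2025 = 0.7975
φ_{22} = 0.6245 / 0.7975 = 0.783

0.783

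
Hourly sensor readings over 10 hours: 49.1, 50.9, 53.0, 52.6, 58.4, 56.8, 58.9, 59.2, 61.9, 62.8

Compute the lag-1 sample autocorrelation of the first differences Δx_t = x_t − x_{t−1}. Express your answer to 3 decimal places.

-0.761

First differences Δx: 1.8, 2.1, -0.4, 5.8, -1.6, 2.1, 0.3, 2.7, 0.9
Mean of differences = 1.5222
Numerator Σ(Δx_t−Δx̄)(Δx_{t+1}−Δx̄) = -27.2116
Denominator Σ(Δx_t−Δx̄)² = 35.7556
r_1(Δx) = -27.2116 / 35.7556 = -0.761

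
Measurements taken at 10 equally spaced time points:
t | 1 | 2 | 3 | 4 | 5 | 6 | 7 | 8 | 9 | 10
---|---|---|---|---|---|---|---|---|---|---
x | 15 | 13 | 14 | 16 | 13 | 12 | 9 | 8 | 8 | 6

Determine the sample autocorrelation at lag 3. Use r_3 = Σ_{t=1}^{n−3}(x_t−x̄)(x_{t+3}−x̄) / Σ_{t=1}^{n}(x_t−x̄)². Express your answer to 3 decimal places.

0.145

Mean x̄ = (15 + 13 + 14 + 16 + 13 + 12 + 9 + 8 + 8 + 6)/10 = 11.4000
Numerator Σ_{t=1}^{7}(x_t−x̄)(x_{t+3}−x̄) = 15.1200
Denominator Σ(x_t−x̄)² = 104.4000
r_3 = 15.1200 / 104.4000 = 0.145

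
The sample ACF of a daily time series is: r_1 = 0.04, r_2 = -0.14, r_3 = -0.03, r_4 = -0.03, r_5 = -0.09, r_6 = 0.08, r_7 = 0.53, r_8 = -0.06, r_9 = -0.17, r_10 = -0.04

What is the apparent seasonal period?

The largest autocorrelation is r_7 = 0.53; the remaining lags stay at or below 0.08.
The dominant spike at lag 7 indicates a seasonal period of 7.

7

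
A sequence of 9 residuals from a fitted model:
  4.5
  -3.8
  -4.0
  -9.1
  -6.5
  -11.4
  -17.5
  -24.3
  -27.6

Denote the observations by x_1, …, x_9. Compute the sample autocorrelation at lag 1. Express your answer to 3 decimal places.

Mean x̄ = (4.5 − 3.8 − 4.0 − 9.1 − 6.5 − 11.4 − 17.5 − 24.3 − 27.6)/9 = -11.0778
Numerator Σ_{t=1}^{8}(x_t−x̄)(x_{t+1}−x̄) = 491.9051
Denominator Σ(x_t−x̄)² = 859.7556
r_1 = 491.9051 / 859.7556 = 0.572

0.572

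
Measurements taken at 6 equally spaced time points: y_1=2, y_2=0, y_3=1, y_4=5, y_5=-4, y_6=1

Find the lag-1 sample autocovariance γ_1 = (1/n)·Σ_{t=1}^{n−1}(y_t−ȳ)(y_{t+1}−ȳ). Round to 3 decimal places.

Mean ȳ = (2 + 0 + 1 + 5 − 4 + 1)/6 = 0.8333
Σ_{t=1}^{5}(y_t−ȳ)(y_{t+1}−ȳ) = -21.3611
γ_1 = -21.3611 / 6 = -3.560

-3.560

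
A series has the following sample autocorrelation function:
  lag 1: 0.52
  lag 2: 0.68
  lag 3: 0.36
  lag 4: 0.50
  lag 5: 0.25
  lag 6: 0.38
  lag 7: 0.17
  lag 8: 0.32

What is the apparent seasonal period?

2

The largest autocorrelation is r_2 = 0.68; the remaining lags stay at or below 0.52.
The dominant spike at lag 2 indicates a seasonal period of 2.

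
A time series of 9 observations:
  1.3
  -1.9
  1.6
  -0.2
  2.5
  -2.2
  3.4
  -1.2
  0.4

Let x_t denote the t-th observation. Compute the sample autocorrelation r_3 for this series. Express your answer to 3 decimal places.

-0.445

Mean x̄ = (1.3 − 1.9 + 1.6 − 0.2 + 2.5 − 2.2 + 3.4 − 1.2 + 0.4)/9 = 0.4111
Numerator Σ_{t=1}^{6}(x_t−x̄)(x_{t+3}−x̄) = -13.6381
Denominator Σ(x_t−x̄)² = 30.6289
r_3 = -13.6381 / 30.6289 = -0.445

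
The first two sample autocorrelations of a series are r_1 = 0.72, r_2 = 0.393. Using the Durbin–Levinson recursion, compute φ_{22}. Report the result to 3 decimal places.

φ_{22} = (r_2 − r_1²) / (1 − r_1²)
r_1² = (0.72)² = 0.5184
Numerator = 0.393 − 0.5184 = -0.1254; denominator = 1 − 0.5184 = 0.4816
φ_{22} = -0.1254 / 0.4816 = -0.260

-0.260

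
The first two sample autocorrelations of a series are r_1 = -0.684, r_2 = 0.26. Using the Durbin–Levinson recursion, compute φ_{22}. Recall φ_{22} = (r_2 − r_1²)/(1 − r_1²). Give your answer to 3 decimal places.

-0.391

φ_{22} = (r_2 − r_1²) / (1 − r_1²)
r_1² = (-0.684)² = 0.467856
Numerator = 0.26 − 0.4679 = -0.2079; denominator = 1 − 0.4679 = 0.5321
φ_{22} = -0.2079 / 0.5321 = -0.391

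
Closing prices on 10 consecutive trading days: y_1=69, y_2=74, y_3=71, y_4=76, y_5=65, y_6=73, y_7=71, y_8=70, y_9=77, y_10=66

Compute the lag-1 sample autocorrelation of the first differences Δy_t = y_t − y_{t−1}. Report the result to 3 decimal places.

-0.646

First differences Δy: 5, -3, 5, -11, 8, -2, -1, 7, -11
Mean of differences = -0.3333
Numerator Σ(Δy_t−Δȳ)(Δy_{t+1}−Δȳ) = -270.1111
Denominator Σ(Δy_t−Δȳ)² = 418.0000
r_1(Δy) = -270.1111 / 418.0000 = -0.646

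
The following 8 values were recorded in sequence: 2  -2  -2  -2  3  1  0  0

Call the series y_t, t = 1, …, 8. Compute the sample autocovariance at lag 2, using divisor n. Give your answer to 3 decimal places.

-1.000

Mean ȳ = (2 − 2 − 2 − 2 + 3 + 1 + 0 + 0)/8 = 0.0000
Σ_{t=1}^{6}(y_t−ȳ)(y_{t+2}−ȳ) = -8.0000
γ_2 = -8.0000 / 8 = -1.000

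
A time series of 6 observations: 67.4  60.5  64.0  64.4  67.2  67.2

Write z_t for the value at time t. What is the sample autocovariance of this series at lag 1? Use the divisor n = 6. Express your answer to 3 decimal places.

-0.290

Mean z̄ = (67.4 + 60.5 + 64.0 + 64.4 + 67.2 + 67.2)/6 = 65.1167
Deviations: 2.2833, -4.6167, -1.1167, -0.7167, 2.0833, 2.0833
Σ_{t=1}^{5}(z_t−z̄)(z_{t+1}−z̄) = -1.7386
γ_1 = -1.7386 / 6 = -0.290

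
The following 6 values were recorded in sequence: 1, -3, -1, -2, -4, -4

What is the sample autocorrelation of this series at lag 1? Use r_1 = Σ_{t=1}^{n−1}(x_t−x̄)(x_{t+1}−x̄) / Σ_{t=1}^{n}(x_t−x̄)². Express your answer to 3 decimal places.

Mean x̄ = (1 − 3 − 1 − 2 − 4 − 4)/6 = -2.1667
Deviations from mean: 3.1667, -0.8333, 1.1667, 0.1667, -1.8333, -1.8333
Σ(x_t−x̄)(x_{t+1}−x̄) = (-2.6389) + (-0.9722) + (0.1944) + (-0.3056) + (3.3611) = -0.3611
Denominator Σ(x_t−x̄)² = 18.8333
r_1 = -0.3611 / 18.8333 = -0.019

-0.019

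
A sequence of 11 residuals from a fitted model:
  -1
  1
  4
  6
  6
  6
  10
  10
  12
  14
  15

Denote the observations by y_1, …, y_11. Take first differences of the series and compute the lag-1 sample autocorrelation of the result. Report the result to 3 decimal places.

First differences Δy: 2, 3, 2, 0, 0, 4, 0, 2, 2, 1
Mean of differences = 1.6000
Numerator Σ(Δy_t−Δȳ)(Δy_{t+1}−Δȳ) = -5.3600
Denominator Σ(Δy_t−Δȳ)² = 16.4000
r_1(Δy) = -5.3600 / 16.4000 = -0.327

-0.327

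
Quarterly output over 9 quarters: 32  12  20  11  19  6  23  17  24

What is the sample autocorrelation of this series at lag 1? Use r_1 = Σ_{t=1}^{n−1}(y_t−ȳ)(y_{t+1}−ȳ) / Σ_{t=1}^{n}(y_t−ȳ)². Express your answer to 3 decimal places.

Mean ȳ = (32 + 12 + 20 + 11 + 19 + 6 + 23 + 17 + 24)/9 = 18.2222
Numerator Σ_{t=1}^{8}(y_t−ȳ)(y_{t+1}−ȳ) = -196.0494
Denominator Σ(y_t−ȳ)² = 491.5556
r_1 = -196.0494 / 491.5556 = -0.399

-0.399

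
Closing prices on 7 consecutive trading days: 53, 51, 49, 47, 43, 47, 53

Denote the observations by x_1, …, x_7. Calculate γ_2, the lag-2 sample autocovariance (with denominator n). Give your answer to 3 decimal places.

Mean x̄ = (53 + 51 + 49 + 47 + 43 + 47 + 53)/7 = 49.0000
Deviations: 4.0000, 2.0000, 0.0000, -2.0000, -6.0000, -2.0000, 4.0000
Σ_{t=1}^{5}(x_t−x̄)(x_{t+2}−x̄) = -24.0000
γ_2 = -24.0000 / 7 = -3.429

-3.429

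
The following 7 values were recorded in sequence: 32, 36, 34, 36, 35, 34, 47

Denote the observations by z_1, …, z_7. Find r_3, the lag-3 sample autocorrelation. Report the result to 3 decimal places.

Mean z̄ = (32 + 36 + 34 + 36 + 35 + 34 + 47)/7 = 36.2857
Deviations from mean: -4.2857, -0.2857, -2.2857, -0.2857, -1.2857, -2.2857, 10.7143
Σ(z_t−z̄)(z_{t+3}−z̄) = (1.2245) + (0.3673) + (5.2245) + (-3.0612) = 3.7551
Denominator Σ(z_t−z̄)² = 145.4286
r_3 = 3.7551 / 145.4286 = 0.026

0.026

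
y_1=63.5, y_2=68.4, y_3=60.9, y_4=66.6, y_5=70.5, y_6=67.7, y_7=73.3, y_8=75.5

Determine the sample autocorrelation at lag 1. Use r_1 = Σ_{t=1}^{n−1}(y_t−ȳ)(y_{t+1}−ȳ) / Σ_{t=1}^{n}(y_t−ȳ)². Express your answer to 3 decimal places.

0.241

Mean ȳ = (63.5 + 68.4 + 60.9 + 66.6 + 70.5 + 67.7 + 73.3 + 75.5)/8 = 68.3000
Σ(y_t−ȳ)(y_{t+1}−ȳ) = (-0.4800) + (-0.7400) + (12.5800) + (-3.7400) + (-1.3200) + (-3.0000) + (36.0000) = 39.3000
Denominator Σ(y_t−ȳ)² = 162.7400
r_1 = 39.3000 / 162.7400 = 0.241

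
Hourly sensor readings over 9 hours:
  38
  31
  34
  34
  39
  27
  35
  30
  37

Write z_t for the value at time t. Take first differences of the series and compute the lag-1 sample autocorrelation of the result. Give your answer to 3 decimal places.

-0.691

First differences Δz: -7, 3, 0, 5, -12, 8, -5, 7
Mean of differences = -0.1250
Numerator Σ(Δz_t−Δz̄)(Δz_{t+1}−Δz̄) = -252.1406
Denominator Σ(Δz_t−Δz̄)² = 364.8750
r_1(Δz) = -252.1406 / 364.8750 = -0.691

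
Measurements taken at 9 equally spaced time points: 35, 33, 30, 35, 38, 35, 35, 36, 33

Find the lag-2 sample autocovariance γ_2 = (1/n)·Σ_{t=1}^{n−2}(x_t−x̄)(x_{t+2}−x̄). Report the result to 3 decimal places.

-1.859

Mean x̄ = (35 + 33 + 30 + 35 + 38 + 35 + 35 + 36 + 33)/9 = 34.4444
Σ_{t=1}^{7}(x_t−x̄)(x_{t+2}−x̄) = -16.7284
γ_2 = -16.7284 / 9 = -1.859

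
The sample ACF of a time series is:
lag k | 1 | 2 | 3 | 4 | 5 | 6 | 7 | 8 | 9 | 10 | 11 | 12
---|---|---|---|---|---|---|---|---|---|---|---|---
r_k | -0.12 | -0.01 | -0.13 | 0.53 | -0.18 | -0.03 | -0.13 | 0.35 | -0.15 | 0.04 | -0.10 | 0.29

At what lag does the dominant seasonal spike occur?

4

The largest autocorrelation is r_4 = 0.53, with weaker echoes at lags 8 (0.35) and 12 (0.29); the remaining lags stay at or below 0.04.
The dominant spike at lag 4 indicates a seasonal period of 4.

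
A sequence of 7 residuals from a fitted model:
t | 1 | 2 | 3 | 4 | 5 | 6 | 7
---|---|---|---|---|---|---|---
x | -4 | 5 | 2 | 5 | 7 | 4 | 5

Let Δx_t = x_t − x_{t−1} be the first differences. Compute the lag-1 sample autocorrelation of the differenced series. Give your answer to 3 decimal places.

-0.399

First differences Δx: 9, -3, 3, 2, -3, 1
Mean of differences = 1.5000
Numerator Σ(Δx_t−Δx̄)(Δx_{t+1}−Δx̄) = -39.7500
Denominator Σ(Δx_t−Δx̄)² = 99.5000
r_1(Δx) = -39.7500 / 99.5000 = -0.399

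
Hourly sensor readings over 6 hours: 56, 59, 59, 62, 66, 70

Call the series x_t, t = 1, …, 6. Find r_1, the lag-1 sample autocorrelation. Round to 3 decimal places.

Mean x̄ = (56 + 59 + 59 + 62 + 66 + 70)/6 = 62.0000
Deviations from mean: -6.0000, -3.0000, -3.0000, 0.0000, 4.0000, 8.0000
Σ(x_t−x̄)(x_{t+1}−x̄) = (18.0000) + (9.0000) + (0.0000) + (0.0000) + (32.0000) = 59.0000
Denominator Σ(x_t−x̄)² = 134.0000
r_1 = 59.0000 / 134.0000 = 0.440

0.440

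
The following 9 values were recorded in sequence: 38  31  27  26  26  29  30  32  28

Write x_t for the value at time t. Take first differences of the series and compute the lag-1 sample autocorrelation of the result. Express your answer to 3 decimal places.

0.344

First differences Δx: -7, -4, -1, 0, 3, 1, 2, -4
Mean of differences = -1.2500
Numerator Σ(Δx_t−Δx̄)(Δx_{t+1}−Δx̄) = 28.6875
Denominator Σ(Δx_t−Δx̄)² = 83.5000
r_1(Δx) = 28.6875 / 83.5000 = 0.344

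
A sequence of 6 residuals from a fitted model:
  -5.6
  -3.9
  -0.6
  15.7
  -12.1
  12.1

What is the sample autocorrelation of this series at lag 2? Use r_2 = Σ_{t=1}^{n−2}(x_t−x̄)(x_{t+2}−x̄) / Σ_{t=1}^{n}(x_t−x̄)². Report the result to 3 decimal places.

Mean x̄ = (-5.6 − 3.9 − 0.6 + 15.7 − 12.1 + 12.1)/6 = 0.9333
Deviations from mean: -6.5333, -4.8333, -1.5333, 14.7667, -13.0333, 11.1667
Σ(x_t−x̄)(x_{t+2}−x̄) = (10.0178) + (-71.3722) + (19.9844) + (164.8944) = 123.5244
Denominator Σ(x_t−x̄)² = 581.0133
r_2 = 123.5244 / 581.0133 = 0.213

0.213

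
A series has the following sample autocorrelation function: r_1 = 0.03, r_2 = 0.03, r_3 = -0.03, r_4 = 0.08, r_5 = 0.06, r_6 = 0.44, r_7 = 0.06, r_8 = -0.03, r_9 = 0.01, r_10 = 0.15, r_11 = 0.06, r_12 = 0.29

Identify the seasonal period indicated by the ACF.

The largest autocorrelation is r_6 = 0.44, with a weaker echo at lag 12 (0.29); the remaining lags stay at or below 0.15.
The dominant spike at lag 6 indicates a seasonal period of 6.

6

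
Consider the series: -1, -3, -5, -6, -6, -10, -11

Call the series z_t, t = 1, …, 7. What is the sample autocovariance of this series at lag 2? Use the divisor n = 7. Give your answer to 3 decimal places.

Mean z̄ = (-1 − 3 − 5 − 6 − 6 − 10 − 11)/7 = -6.0000
Σ_{t=1}^{5}(z_t−z̄)(z_{t+2}−z̄) = 5.0000
γ_2 = 5.0000 / 7 = 0.714

0.714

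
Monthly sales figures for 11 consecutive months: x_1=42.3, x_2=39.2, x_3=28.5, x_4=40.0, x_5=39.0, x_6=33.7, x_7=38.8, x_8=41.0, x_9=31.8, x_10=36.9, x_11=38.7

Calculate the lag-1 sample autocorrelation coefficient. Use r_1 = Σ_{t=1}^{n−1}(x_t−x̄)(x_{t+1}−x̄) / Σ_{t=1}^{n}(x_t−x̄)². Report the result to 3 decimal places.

Mean x̄ = (42.3 + 39.2 + 28.5 + 40.0 + 39.0 + 33.7 + 38.8 + 41.0 + 31.8 + 36.9 + 38.7)/11 = 37.2636
Numerator Σ_{t=1}^{10}(x_t−x̄)(x_{t+1}−x̄) = -51.3186
Denominator Σ(x_t−x̄)² = 177.4855
r_1 = -51.3186 / 177.4855 = -0.289

-0.289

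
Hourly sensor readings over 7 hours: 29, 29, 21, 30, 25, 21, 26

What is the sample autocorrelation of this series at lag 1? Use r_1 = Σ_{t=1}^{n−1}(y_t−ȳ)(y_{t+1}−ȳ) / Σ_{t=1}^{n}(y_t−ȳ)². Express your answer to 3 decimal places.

-0.302

Mean ȳ = (29 + 29 + 21 + 30 + 25 + 21 + 26)/7 = 25.8571
Deviations from mean: 3.1429, 3.1429, -4.8571, 4.1429, -0.8571, -4.8571, 0.1429
Numerator Σ_{t=1}^{6}(y_t−ȳ)(y_{t+1}−ȳ) = -25.5918
Denominator Σ(y_t−ȳ)² = 84.8571
r_1 = -25.5918 / 84.8571 = -0.302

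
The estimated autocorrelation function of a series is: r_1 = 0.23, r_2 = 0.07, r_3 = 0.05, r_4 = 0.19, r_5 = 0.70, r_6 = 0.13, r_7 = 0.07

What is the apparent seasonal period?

5

The largest autocorrelation is r_5 = 0.70; the remaining lags stay at or below 0.23. The elevated value at lag 1 (0.23), dropping to 0.07 at lag 2, reflects decaying short-term dependence rather than seasonality.
The dominant spike at lag 5 indicates a seasonal period of 5.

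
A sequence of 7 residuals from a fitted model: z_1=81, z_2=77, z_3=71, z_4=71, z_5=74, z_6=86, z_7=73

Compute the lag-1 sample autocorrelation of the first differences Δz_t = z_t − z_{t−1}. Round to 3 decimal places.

-0.236

First differences Δz: -4, -6, 0, 3, 12, -13
Mean of differences = -1.3333
Numerator Σ(Δz_t−Δz̄)(Δz_{t+1}−Δz̄) = -85.7778
Denominator Σ(Δz_t−Δz̄)² = 363.3333
r_1(Δz) = -85.7778 / 363.3333 = -0.236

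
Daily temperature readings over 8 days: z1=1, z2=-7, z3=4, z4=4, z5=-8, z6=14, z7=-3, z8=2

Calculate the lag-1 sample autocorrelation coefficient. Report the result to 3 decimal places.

Mean z̄ = (1 − 7 + 4 + 4 − 8 + 14 − 3 + 2)/8 = 0.8750
Deviations from mean: 0.1250, -7.8750, 3.1250, 3.1250, -8.8750, 13.1250, -3.8750, 1.1250
Σ(z_t−z̄)(z_{t+1}−z̄) = (-0.9844) + (-24.6094) + (9.7656) + (-27.7344) + (-116.4844) + (-50.8594) + (-4.3594) = -215.2656
Denominator Σ(z_t−z̄)² = 348.8750
r_1 = -215.2656 / 348.8750 = -0.617

-0.617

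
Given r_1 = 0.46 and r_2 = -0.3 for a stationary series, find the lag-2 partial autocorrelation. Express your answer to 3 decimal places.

-0.649

φ_{22} = (r_2 − r_1²) / (1 − r_1²)
r_1² = (0.46)² = 0.2116
Numerator = -0.3 − 0.2116 = -0.5116; denominator = 1 − 0.2116 = 0.7884
φ_{22} = -0.5116 / 0.7884 = -0.649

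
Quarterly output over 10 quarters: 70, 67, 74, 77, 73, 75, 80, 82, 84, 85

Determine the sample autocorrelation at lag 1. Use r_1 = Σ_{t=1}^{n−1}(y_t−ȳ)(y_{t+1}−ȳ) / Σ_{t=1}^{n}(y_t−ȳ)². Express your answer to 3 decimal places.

Mean ȳ = (70 + 67 + 74 + 77 + 73 + 75 + 80 + 82 + 84 + 85)/10 = 76.7000
Numerator Σ_{t=1}^{9}(y_t−ȳ)(y_{t+1}−ȳ) = 206.7100
Denominator Σ(y_t−ȳ)² = 324.1000
r_1 = 206.7100 / 324.1000 = 0.638

0.638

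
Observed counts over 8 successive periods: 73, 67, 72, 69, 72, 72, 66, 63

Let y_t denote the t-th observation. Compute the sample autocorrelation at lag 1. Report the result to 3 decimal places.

0.032

Mean ȳ = (73 + 67 + 72 + 69 + 72 + 72 + 66 + 63)/8 = 69.2500
Σ(y_t−ȳ)(y_{t+1}−ȳ) = (-8.4375) + (-6.1875) + (-0.6875) + (-0.6875) + (7.5625) + (-8.9375) + (20.3125) = 2.9375
Denominator Σ(y_t−ȳ)² = 91.5000
r_1 = 2.9375 / 91.5000 = 0.032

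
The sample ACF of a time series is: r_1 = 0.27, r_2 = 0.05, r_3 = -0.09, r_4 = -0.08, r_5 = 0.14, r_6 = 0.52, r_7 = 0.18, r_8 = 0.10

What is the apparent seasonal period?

The largest autocorrelation is r_6 = 0.52; the remaining lags stay at or below 0.27. The elevated value at lag 1 (0.27), dropping to 0.05 at lag 2, reflects decaying short-term dependence rather than seasonality.
The dominant spike at lag 6 indicates a seasonal period of 6.

6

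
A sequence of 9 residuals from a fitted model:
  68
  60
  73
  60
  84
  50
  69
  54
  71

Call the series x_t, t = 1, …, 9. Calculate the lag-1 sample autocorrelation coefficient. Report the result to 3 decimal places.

-0.730

Mean x̄ = (68 + 60 + 73 + 60 + 84 + 50 + 69 + 54 + 71)/9 = 65.4444
Numerator Σ_{t=1}^{8}(x_t−x̄)(x_{t+1}−x̄) = -642.9753
Denominator Σ(x_t−x̄)² = 880.2222
r_1 = -642.9753 / 880.2222 = -0.730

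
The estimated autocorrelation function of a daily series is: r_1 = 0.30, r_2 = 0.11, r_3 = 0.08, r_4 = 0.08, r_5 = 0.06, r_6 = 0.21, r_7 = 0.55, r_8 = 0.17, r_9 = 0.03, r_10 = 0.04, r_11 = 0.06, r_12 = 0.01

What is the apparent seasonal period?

7

The largest autocorrelation is r_7 = 0.55; the remaining lags stay at or below 0.30. The elevated value at lag 1 (0.30), dropping to 0.11 at lag 2, reflects decaying short-term dependence rather than seasonality.
The dominant spike at lag 7 indicates a seasonal period of 7.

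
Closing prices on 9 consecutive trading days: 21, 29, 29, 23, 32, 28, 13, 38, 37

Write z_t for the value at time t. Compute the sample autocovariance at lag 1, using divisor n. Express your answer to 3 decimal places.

-10.215

Mean z̄ = (21 + 29 + 29 + 23 + 32 + 28 + 13 + 38 + 37)/9 = 27.7778
Σ_{t=1}^{8}(z_t−z̄)(z_{t+1}−z̄) = -91.9383
γ_1 = -91.9383 / 9 = -10.215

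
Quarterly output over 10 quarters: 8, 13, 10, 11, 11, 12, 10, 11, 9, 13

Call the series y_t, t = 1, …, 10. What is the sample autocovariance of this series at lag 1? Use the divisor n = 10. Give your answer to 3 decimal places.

-1.324

Mean ȳ = (8 + 13 + 10 + 11 + 11 + 12 + 10 + 11 + 9 + 13)/10 = 10.8000
Σ_{t=1}^{9}(y_t−ȳ)(y_{t+1}−ȳ) = -13.2400
γ_1 = -13.2400 / 10 = -1.324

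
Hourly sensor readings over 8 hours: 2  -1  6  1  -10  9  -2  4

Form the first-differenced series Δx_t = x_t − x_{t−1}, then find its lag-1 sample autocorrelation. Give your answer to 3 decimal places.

-0.672

First differences Δx: -3, 7, -5, -11, 19, -11, 6
Mean of differences = 0.2857
Numerator Σ(Δx_t−Δx̄)(Δx_{t+1}−Δx̄) = -484.7959
Denominator Σ(Δx_t−Δx̄)² = 721.4286
r_1(Δx) = -484.7959 / 721.4286 = -0.672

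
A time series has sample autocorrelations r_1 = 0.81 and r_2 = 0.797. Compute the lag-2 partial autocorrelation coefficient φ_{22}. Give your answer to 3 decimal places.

0.410

φ_{22} = (r_2 − r_1²) / (1 − r_1²)
r_1² = (0.81)² = 0.6561
Numerator = 0.797 − 0.6561 = 0.1409; denominator = 1 − 0.6561 = 0.3439
φ_{22} = 0.1409 / 0.3439 = 0.410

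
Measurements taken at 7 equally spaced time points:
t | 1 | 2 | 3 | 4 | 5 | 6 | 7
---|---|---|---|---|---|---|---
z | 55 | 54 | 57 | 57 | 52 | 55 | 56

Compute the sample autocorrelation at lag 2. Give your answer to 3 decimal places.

Mean z̄ = (55 + 54 + 57 + 57 + 52 + 55 + 56)/7 = 55.1429
Numerator Σ_{t=1}^{5}(z_t−z̄)(z_{t+2}−z̄) = -11.1837
Denominator Σ(z_t−z̄)² = 18.8571
r_2 = -11.1837 / 18.8571 = -0.593

-0.593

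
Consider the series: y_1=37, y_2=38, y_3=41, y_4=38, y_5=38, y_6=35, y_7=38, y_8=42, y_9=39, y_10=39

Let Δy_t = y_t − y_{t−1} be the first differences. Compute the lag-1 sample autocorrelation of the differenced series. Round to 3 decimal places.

First differences Δy: 1, 3, -3, 0, -3, 3, 4, -3, 0
Mean of differences = 0.2222
Numerator Σ(Δy_t−Δȳ)(Δy_{t+1}−Δȳ) = -15.2716
Denominator Σ(Δy_t−Δȳ)² = 61.5556
r_1(Δy) = -15.2716 / 61.5556 = -0.248

-0.248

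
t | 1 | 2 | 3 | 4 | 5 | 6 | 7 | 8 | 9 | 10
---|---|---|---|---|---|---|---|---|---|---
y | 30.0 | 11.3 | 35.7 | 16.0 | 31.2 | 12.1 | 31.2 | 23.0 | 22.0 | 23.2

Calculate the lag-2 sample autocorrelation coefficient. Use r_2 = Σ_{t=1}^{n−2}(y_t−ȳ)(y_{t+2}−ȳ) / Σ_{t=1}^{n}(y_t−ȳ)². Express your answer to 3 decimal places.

0.623

Mean ȳ = (30.0 + 11.3 + 35.7 + 16.0 + 31.2 + 12.1 + 31.2 + 23.0 + 22.0 + 23.2)/10 = 23.5700
Numerator Σ_{t=1}^{8}(y_t−ȳ)(y_{t+2}−ȳ) = 403.2462
Denominator Σ(y_t−ȳ)² = 647.2610
r_2 = 403.2462 / 647.2610 = 0.623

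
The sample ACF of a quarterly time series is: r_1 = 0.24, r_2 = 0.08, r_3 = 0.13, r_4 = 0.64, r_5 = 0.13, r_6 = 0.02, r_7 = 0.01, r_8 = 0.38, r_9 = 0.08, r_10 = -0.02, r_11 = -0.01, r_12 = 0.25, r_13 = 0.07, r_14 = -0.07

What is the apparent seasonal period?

4

The largest autocorrelation is r_4 = 0.64, with weaker echoes at lags 8 (0.38) and 12 (0.25); the remaining lags stay at or below 0.24. The elevated value at lag 1 (0.24), dropping to 0.08 at lag 2, reflects decaying short-term dependence rather than seasonality.
The dominant spike at lag 4 indicates a seasonal period of 4.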